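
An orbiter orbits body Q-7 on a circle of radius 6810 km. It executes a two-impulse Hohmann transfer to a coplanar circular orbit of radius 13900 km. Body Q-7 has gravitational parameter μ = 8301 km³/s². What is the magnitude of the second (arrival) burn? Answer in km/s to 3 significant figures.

The Hohmann ellipse has a_t = (r₁ + r₂)/2 = 10355 km.
On the circular orbit at r = 13900 km, v_c = √(μ/r) = 0.7728 km/s.
Vis-viva on the transfer ellipse at r = 13900 km gives v_t = √[μ(2/r − 1/a_t)] = 0.6267 km/s.
Δv₂ = |v_t − v_c| = |0.6267 − 0.7728| = 0.1461 km/s.

Δv₂ = 0.146 km/s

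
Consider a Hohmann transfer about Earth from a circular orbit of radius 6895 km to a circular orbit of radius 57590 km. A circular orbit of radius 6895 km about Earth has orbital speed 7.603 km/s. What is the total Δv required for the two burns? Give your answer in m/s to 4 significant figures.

From the circular-orbit relation v² = μ/r at r = 6895 km: μ = v²r = (7.603)² × 6895 = 3.98570×10^5 km³/s².
Transfer-ellipse semi-major axis a_t = (r₁ + r₂)/2 = (6895 + 57590)/2 = 32242.5 km.
At r₁ the circular-orbit speed is v₁ = √(μ/r₁) = 7.6030 km/s.
On the transfer ellipse at r₁, vis-viva equation gives v_p = √[μ(2/r₁ − 1/a_t)] = 10.161 km/s.
First burn Δv₁ = |v_p − v₁| = 2.558 km/s.
Circular speed at r₂: v₂ = √(μ/r₂) = 2.631 km/s.
Transfer-orbit speed at r₂: v_a = √[μ(2/r₂ − 1/a_t)] = 1.217 km/s.
Second burn Δv₂ = |v₂ − v_a| = 1.414 km/s.
Δv = Δv₁ + Δv₂ = 2.558 + 1.414 = 3.972 km/s.

Δv = 3972 m/s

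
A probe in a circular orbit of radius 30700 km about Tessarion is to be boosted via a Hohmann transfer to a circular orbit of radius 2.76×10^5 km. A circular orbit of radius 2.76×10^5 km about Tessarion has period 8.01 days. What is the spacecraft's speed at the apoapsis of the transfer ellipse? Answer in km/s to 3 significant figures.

From Kepler's third law T² = 4π²r³/μ at r = 2.76×10^5 km, T = 8.01 days = 8.01 × 86400 s = 6.92064×10^5 s: μ = 4π²r³/T² = 1.73298×10^6 km³/s².
The Hohmann ellipse has a_t = (r₁ + r₂)/2 = 1.5335×10^5 km.
At apoapsis, r = 2.760×10^5 km.
Applying v² = μ(2/r − 1/a_t): v = 1.121 km/s.

v = 1.12 km/s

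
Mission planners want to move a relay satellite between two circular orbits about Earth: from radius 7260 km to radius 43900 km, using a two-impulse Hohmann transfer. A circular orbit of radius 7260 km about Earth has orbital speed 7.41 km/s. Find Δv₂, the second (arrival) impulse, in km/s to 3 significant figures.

From the circular-orbit relation v² = μ/r at r = 7260 km: μ = v²r = (7.41)² × 7260 = 3.98633×10^5 km³/s².
The Hohmann ellipse has a_t = (r₁ + r₂)/2 = 25580 km.
On the circular orbit at r = 43900 km, v_c = √(μ/r) = 3.013 km/s.
Vis-viva on the transfer ellipse at r = 43900 km gives v_t = √[μ(2/r − 1/a_t)] = 1.605 km/s.
Δv₂ = |v_t − v_c| = |1.605 − 3.013| = 1.408 km/s.

Δv₂ = 1.41 km/s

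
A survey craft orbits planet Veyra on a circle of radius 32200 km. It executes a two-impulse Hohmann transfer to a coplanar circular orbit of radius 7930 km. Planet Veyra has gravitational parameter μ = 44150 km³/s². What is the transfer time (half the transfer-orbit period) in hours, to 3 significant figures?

Transfer-ellipse semi-major axis a_t = (r₁ + r₂)/2 = (32200 + 7930)/2 = 20065 km.
Transfer time t = π√(a_t³/μ) = π√((20065)³ / 44150) = 42500 s.
Converting: 42500 s ÷ 3600 s/hour = 11.8 hours.

t = 11.8 hours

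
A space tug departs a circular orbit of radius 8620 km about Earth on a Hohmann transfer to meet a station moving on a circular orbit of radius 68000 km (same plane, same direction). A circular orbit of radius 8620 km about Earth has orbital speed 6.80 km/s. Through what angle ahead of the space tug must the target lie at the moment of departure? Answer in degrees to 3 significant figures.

φ = 104°

From the circular-orbit relation v² = μ/r at r = 8620 km: μ = v²r = (6.80)² × 8620 = 3.98589×10^5 km³/s².
Semi-major axis of the transfer orbit: a_t = (8620 + 68000)/2 = 38310 km.
The half-period of the transfer ellipse is t = π√(a_t³/μ) = 37313 s.
The target's mean motion on its circular orbit is ω₂ = √(μ/r₂³) = 3.5604×10^-5 rad/s.
Angle swept by the target during transfer: ω₂·t = 1.3285 rad = 76.12°.
Arrival is 180° from departure on the ellipse, so φ = 180° − 76.12° = 104°.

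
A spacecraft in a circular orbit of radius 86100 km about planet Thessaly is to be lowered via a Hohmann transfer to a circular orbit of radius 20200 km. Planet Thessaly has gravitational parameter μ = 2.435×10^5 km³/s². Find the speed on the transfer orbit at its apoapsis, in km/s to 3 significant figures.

Transfer-ellipse semi-major axis a_t = (r₁ + r₂)/2 = (86100 + 20200)/2 = 53150 km.
At apoapsis, r = 86100 km.
Vis-viva: v = √[μ(2/r − 1/a_t)] = √[2.435×10^5 × (2/86100 − 1/53150)] = 1.037 km/s.

v = 1.04 km/s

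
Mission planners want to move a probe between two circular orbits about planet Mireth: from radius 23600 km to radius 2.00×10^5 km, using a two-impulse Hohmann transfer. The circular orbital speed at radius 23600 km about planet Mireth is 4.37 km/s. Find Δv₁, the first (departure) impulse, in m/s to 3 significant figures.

Δv₁ = 1470 m/s

From the circular-orbit relation v² = μ/r at r = 23600 km: μ = v²r = (4.37)² × 23600 = 4.50687×10^5 km³/s².
Semi-major axis of the transfer orbit: a_t = (23600 + 2.000×10^5)/2 = 1.118×10^5 km.
Circular speed at r = 23600 km: v_c = √(μ/r) = 4.370 km/s.
Transfer-orbit speed at the same r (vis-viva, a = a_t): v_t = √[μ(2/r − 1/a_t)] = 5.845 km/s.
Δv₁ = |v_t − v_c| = |5.845 − 4.370| = 1.475 km/s.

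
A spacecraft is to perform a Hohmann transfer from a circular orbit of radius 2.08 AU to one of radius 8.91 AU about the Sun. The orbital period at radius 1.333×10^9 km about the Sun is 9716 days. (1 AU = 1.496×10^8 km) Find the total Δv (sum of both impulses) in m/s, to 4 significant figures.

From Kepler's third law T² = 4π²r³/μ at r = 1.333×10^9 km, T = 9716 days = 9716 × 86400 s = 8.394624×10^8 s: μ = 4π²r³/T² = 1.32693×10^11 km³/s².
In km: r₁ = 2.08 × 1.496×10^8 = 3.11168×10^8 km; r₂ = 8.91 × 1.496×10^8 = 1.332936×10^9 km.
The Hohmann ellipse has a_t = (r₁ + r₂)/2 = 8.22052×10^8 km.
Circular speed at r₁: v₁ = √(μ/r₁) = √(1.32693×10^11/3.11168×10^8) = 20.650 km/s.
Transfer-orbit speed at r₁ (vis-viva equation): v_p = √[μ(2/r₁ − 1/a_t)] = 26.295 km/s.
First burn Δv₁ = |v_p − v₁| = 5.645 km/s.
At r₂, v₂ = √(μ/r₂) = 9.9774 km/s.
Transfer-orbit speed at r₂: v_a = √[μ(2/r₂ − 1/a_t)] = 6.1386 km/s.
Second burn Δv₂ = |v₂ − v_a| = 3.839 km/s.
Δv = Δv₁ + Δv₂ = 5.645 + 3.839 = 9.484 km/s.

Δv = 9484 m/s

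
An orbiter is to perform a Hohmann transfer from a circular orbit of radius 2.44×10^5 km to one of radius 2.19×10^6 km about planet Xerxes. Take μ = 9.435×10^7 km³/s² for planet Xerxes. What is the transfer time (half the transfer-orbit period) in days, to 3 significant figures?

Semi-major axis of the transfer orbit: a_t = (2.440×10^5 + 2.190×10^6)/2 = 1.217×10^6 km.
By Kepler's third law the transfer-orbit period is T = 2π√(a_t³/μ), so t = T/2 = 4.342×10^5 s.
Converting: 4.342×10^5 s ÷ 86400 s/day = 5.03 days.

t = 5.03 days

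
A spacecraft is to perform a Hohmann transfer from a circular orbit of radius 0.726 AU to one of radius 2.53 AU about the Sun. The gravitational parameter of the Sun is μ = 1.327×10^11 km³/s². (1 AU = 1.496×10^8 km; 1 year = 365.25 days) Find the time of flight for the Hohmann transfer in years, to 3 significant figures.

t = 1.04 years

In km: r₁ = 0.726 × 1.496×10^8 = 1.086096×10^8 km; r₂ = 2.53 × 1.496×10^8 = 3.78488×10^8 km.
Transfer-ellipse semi-major axis a_t = (r₁ + r₂)/2 = (1.086096×10^8 + 3.78488×10^8)/2 = 2.435488×10^8 km.
Transfer time t = π√(a_t³/μ) = π√((2.435488×10^8)³ / 1.327×10^11) = 3.278×10^7 s.
Converting: 3.278×10^7 s ÷ 3.15576×10^7 s/year (365.25 × 86400) = 1.04 years.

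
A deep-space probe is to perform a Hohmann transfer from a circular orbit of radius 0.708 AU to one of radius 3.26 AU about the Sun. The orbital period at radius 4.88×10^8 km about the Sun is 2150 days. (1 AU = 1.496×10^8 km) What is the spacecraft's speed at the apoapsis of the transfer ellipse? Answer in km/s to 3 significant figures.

From Kepler's third law T² = 4π²r³/μ at r = 4.88×10^8 km, T = 2150 days = 2150 × 86400 s = 1.8576×10^8 s: μ = 4π²r³/T² = 1.32958×10^11 km³/s².
In km: r₁ = 0.708 × 1.496×10^8 = 1.059168×10^8 km; r₂ = 3.26 × 1.496×10^8 = 4.87696×10^8 km.
Semi-major axis of the transfer orbit: a_t = (1.059168×10^8 + 4.87696×10^8)/2 = 2.968064×10^8 km.
At apoapsis, r = 4.87696×10^8 km.
From the vis-viva equation, v = √[μ(2/r − 1/a_t)] = 9.863 km/s.

v = 9.86 km/s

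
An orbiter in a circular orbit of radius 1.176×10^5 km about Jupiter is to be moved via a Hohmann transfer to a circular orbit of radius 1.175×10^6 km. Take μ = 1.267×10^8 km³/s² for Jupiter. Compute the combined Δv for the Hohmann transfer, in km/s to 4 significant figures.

Transfer-ellipse semi-major axis a_t = (r₁ + r₂)/2 = (1.176×10^5 + 1.175×10^6)/2 = 6.463×10^5 km.
At r₁ the circular-orbit speed is v₁ = √(μ/r₁) = 32.823 km/s.
On the transfer ellipse at r₁, vis-viva equation gives v_p = √[μ(2/r₁ − 1/a_t)] = 44.257 km/s.
First burn Δv₁ = |v_p − v₁| = 11.434 km/s.
At r₂, v₂ = √(μ/r₂) = 10.3841 km/s.
Transfer-orbit speed at r₂: v_a = √[μ(2/r₂ − 1/a_t)] = 4.42951 km/s.
Second burn Δv₂ = |v₂ − v_a| = 5.9546 km/s.
Total Δv = Δv₁ + Δv₂ = 17.39 km/s.

Δv = 17.39 km/s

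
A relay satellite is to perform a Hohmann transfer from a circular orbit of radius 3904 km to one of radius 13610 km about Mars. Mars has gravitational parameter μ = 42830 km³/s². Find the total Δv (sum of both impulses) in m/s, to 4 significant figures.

Δv = 1407 m/s

The Hohmann ellipse has a_t = (r₁ + r₂)/2 = 8757 km.
At r₁ the circular-orbit speed is v₁ = √(μ/r₁) = 3.31222 km/s.
On the transfer ellipse at r₁, vis-viva equation gives v_p = √[μ(2/r₁ − 1/a_t)] = 4.12924 km/s.
First burn Δv₁ = |v_p − v₁| = 0.81702 km/s.
At r₂, v₂ = √(μ/r₂) = 1.7740 km/s.
Transfer-orbit speed at r₂: v_a = √[μ(2/r₂ − 1/a_t)] = 1.1845 km/s.
Second burn Δv₂ = |v₂ − v_a| = 0.58950 km/s.
Δv = Δv₁ + Δv₂ = 0.81702 + 0.58950 = 1.407 km/s.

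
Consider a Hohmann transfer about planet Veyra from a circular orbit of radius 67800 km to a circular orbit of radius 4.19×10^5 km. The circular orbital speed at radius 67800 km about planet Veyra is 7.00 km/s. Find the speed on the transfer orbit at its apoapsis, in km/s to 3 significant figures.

v = 1.49 km/s

From the circular-orbit relation v² = μ/r at r = 67800 km: μ = v²r = (7.00)² × 67800 = 3.32220×10^6 km³/s².
Transfer-ellipse semi-major axis a_t = (r₁ + r₂)/2 = (67800 + 4.190×10^5)/2 = 2.434×10^5 km.
At apoapsis, r = 4.190×10^5 km.
From the vis-viva equation, v = √[μ(2/r − 1/a_t)] = 1.486 km/s.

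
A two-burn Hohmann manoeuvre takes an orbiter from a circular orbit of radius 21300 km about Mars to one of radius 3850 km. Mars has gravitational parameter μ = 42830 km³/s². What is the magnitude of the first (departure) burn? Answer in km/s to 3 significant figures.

Semi-major axis of the transfer orbit: a_t = (21300 + 3850)/2 = 12575 km.
On the circular orbit at r = 21300 km, v_c = √(μ/r) = 1.418 km/s.
Vis-viva on the transfer ellipse at r = 21300 km gives v_t = √[μ(2/r − 1/a_t)] = 0.7846 km/s.
Δv₁ = |v_t − v_c| = |0.7846 − 1.418| = 0.6334 km/s.

Δv₁ = 0.633 km/s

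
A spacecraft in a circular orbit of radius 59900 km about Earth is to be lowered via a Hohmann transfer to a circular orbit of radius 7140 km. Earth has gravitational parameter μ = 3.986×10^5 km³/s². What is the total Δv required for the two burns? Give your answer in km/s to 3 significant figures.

Δv = 3.91 km/s

Semi-major axis of the transfer orbit: a_t = (59900 + 7140)/2 = 33520 km.
At r₁ the circular-orbit speed is v₁ = √(μ/r₁) = 2.580 km/s.
On the transfer ellipse at r₁, vis-viva gives v_a = √[μ(2/r₁ − 1/a_t)] = 1.191 km/s.
First burn Δv₁ = |v_a − v₁| = 1.389 km/s.
Circular speed at r₂: v₂ = √(μ/r₂) = 7.472 km/s.
Transfer-orbit speed at r₂: v_p = √[μ(2/r₂ − 1/a_t)] = 9.988 km/s.
Second burn Δv₂ = |v₂ − v_p| = 2.516 km/s.
Δv = Δv₁ + Δv₂ = 1.389 + 2.516 = 3.905 km/s.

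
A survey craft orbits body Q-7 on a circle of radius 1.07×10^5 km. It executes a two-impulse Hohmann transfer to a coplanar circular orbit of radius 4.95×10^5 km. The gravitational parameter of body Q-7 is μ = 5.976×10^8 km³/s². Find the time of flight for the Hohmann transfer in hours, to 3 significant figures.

t = 5.90 hours

Transfer-ellipse semi-major axis a_t = (r₁ + r₂)/2 = (1.070×10^5 + 4.950×10^5)/2 = 3.010×10^5 km.
Transfer time t = π√(a_t³/μ) = π√((3.010×10^5)³ / 5.976×10^8) = 21222.4 s.
Converting: 21222.4 s ÷ 3600 s/hour = 5.90 hours.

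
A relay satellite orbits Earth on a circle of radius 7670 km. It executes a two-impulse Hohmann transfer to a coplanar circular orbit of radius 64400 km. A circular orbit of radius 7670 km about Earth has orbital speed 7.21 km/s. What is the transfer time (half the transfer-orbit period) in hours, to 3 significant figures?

From the circular-orbit relation v² = μ/r at r = 7670 km: μ = v²r = (7.21)² × 7670 = 3.98718×10^5 km³/s².
Semi-major axis of the transfer orbit: a_t = (7670 + 64400)/2 = 36035 km.
Half the transfer-orbit period gives t = π√(a_t³/μ) = 34030 s.
Converting: 34030 s ÷ 3600 s/hour = 9.45 hours.

t = 9.45 hours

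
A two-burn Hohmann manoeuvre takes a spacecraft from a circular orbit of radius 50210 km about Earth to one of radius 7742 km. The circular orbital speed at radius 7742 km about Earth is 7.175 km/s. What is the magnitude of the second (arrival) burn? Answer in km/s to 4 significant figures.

Δv₂ = 2.270 km/s

From the circular-orbit relation v² = μ/r at r = 7742 km: μ = v²r = (7.175)² × 7742 = 3.98563×10^5 km³/s².
The Hohmann ellipse has a_t = (r₁ + r₂)/2 = 28976 km.
Circular speed at r = 7742 km: v_c = √(μ/r) = 7.175 km/s.
Transfer-orbit speed at the same r (vis-viva, a = a_t): v_t = √[μ(2/r − 1/a_t)] = 9.445 km/s.
Δv₂ = |v_t − v_c| = |9.445 − 7.175| = 2.270 km/s.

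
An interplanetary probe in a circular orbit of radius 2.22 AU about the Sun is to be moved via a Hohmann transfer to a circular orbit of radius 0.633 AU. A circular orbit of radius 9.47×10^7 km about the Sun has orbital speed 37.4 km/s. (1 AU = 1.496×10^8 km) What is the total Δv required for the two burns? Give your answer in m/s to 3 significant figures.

Δv = 15900 m/s

From the circular-orbit relation v² = μ/r at r = 9.47×10^7 km: μ = v²r = (37.4)² × 9.47×10^7 = 1.32463×10^11 km³/s².
In km: r₁ = 2.22 × 1.496×10^8 = 3.32112×10^8 km; r₂ = 0.633 × 1.496×10^8 = 9.46968×10^7 km.
Transfer-ellipse semi-major axis a_t = (r₁ + r₂)/2 = (3.32112×10^8 + 9.46968×10^7)/2 = 2.134044×10^8 km.
At r₁ the circular-orbit speed is v₁ = √(μ/r₁) = 19.9712 km/s.
Transfer-orbit speed at r₁ (vis-viva equation): v_a = √[μ(2/r₁ − 1/a_t)] = 13.3036 km/s.
First burn Δv₁ = |v_a − v₁| = 6.6676 km/s.
Circular speed at r₂: v₂ = √(μ/r₂) = 37.4006 km/s.
Transfer-orbit speed at r₂: v_p = √[μ(2/r₂ − 1/a_t)] = 46.6573 km/s.
Second burn Δv₂ = |v₂ − v_p| = 9.2567 km/s.
Δv = Δv₁ + Δv₂ = 6.6676 + 9.2567 = 15.92 km/s.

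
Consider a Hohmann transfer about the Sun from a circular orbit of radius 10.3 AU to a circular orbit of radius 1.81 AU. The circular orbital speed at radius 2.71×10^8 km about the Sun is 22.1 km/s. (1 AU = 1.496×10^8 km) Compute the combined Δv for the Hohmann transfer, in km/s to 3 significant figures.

Δv = 10.9 km/s

From the circular-orbit relation v² = μ/r at r = 2.71×10^8 km: μ = v²r = (22.1)² × 2.71×10^8 = 1.32359×10^11 km³/s².
In km: r₁ = 10.3 × 1.496×10^8 = 1.54088×10^9 km; r₂ = 1.81 × 1.496×10^8 = 2.70776×10^8 km.
Semi-major axis of the transfer orbit: a_t = (1.54088×10^9 + 2.70776×10^8)/2 = 9.05828×10^8 km.
At r₁ the circular-orbit speed is v₁ = √(μ/r₁) = 9.268 km/s.
Transfer-orbit speed at r₁ (vis-viva equation): v_a = √[μ(2/r₁ − 1/a_t)] = 5.067 km/s.
First burn Δv₁ = |v_a − v₁| = 4.201 km/s.
Circular speed at r₂: v₂ = √(μ/r₂) = 22.109 km/s.
Transfer-orbit speed at r₂: v_p = √[μ(2/r₂ − 1/a_t)] = 28.836 km/s.
Second burn Δv₂ = |v₂ − v_p| = 6.727 km/s.
Total Δv = Δv₁ + Δv₂ = 10.93 km/s.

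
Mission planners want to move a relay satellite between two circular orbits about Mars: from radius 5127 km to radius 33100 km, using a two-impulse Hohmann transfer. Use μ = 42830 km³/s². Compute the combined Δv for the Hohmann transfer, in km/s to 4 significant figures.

Transfer-ellipse semi-major axis a_t = (r₁ + r₂)/2 = (5127 + 33100)/2 = 19113.5 km.
At r₁ the circular-orbit speed is v₁ = √(μ/r₁) = 2.8903 km/s.
Transfer-orbit speed at r₁ (v² = μ(2/r − 1/a)): v_p = √[μ(2/r₁ − 1/a_t)] = 3.8035 km/s.
First burn Δv₁ = |v_p − v₁| = 0.9132 km/s.
At r₂, v₂ = √(μ/r₂) = 1.1375 km/s.
Transfer-orbit speed at r₂: v_a = √[μ(2/r₂ − 1/a_t)] = 0.58914 km/s.
Second burn Δv₂ = |v₂ − v_a| = 0.5484 km/s.
Δv = Δv₁ + Δv₂ = 0.9132 + 0.5484 = 1.462 km/s.

Δv = 1.462 km/s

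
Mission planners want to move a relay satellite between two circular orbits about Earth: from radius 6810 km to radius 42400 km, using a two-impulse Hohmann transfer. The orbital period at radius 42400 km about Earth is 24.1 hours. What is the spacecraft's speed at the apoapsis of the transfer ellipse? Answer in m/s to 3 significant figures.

v = 1620 m/s

From Kepler's third law T² = 4π²r³/μ at r = 42400 km, T = 24.1 hours = 24.1 × 3600 s = 86760 s: μ = 4π²r³/T² = 3.99777×10^5 km³/s².
Semi-major axis of the transfer orbit: a_t = (6810 + 42400)/2 = 24605 km.
At apoapsis, r = 42400 km.
Vis-viva: v = √[μ(2/r − 1/a_t)] = √[3.99777×10^5 × (2/42400 − 1/24605)] = 1.615 km/s.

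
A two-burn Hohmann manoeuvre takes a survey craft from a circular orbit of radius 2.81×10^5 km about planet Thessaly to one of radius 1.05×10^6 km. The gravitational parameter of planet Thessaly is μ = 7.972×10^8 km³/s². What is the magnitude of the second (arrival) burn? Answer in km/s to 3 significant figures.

Semi-major axis of the transfer orbit: a_t = (2.810×10^5 + 1.050×10^6)/2 = 6.655×10^5 km.
Circular speed at r = 1.050×10^6 km: v_c = √(μ/r) = 27.55 km/s.
Vis-viva on the transfer ellipse at r = 1.050×10^6 km gives v_t = √[μ(2/r − 1/a_t)] = 17.90 km/s.
Δv₂ = |v_t − v_c| = |17.90 − 27.55| = 9.650 km/s.

Δv₂ = 9.65 km/s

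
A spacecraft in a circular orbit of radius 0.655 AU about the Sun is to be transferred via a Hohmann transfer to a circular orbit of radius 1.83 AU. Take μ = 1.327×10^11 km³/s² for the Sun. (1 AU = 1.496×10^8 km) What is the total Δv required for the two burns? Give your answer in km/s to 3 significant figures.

Δv = 13.9 km/s

In km: r₁ = 0.655 × 1.496×10^8 = 9.7988×10^7 km; r₂ = 1.83 × 1.496×10^8 = 2.73768×10^8 km.
Transfer-ellipse semi-major axis a_t = (r₁ + r₂)/2 = (9.7988×10^7 + 2.73768×10^8)/2 = 1.85878×10^8 km.
Circular speed at r₁: v₁ = √(μ/r₁) = √(1.327×10^11/9.7988×10^7) = 36.800 km/s.
On the transfer ellipse at r₁, vis-viva gives v_p = √[μ(2/r₁ − 1/a_t)] = 44.661 km/s.
First burn Δv₁ = |v_p − v₁| = 7.861 km/s.
Circular speed at r₂: v₂ = √(μ/r₂) = 22.016 km/s.
Transfer-orbit speed at r₂: v_a = √[μ(2/r₂ − 1/a_t)] = 15.985 km/s.
Second burn Δv₂ = |v₂ − v_a| = 6.031 km/s.
Δv = Δv₁ + Δv₂ = 7.861 + 6.031 = 13.89 km/s.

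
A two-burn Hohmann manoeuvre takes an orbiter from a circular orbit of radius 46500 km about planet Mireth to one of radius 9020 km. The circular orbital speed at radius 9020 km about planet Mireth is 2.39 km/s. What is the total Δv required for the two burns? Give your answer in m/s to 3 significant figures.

From the circular-orbit relation v² = μ/r at r = 9020 km: μ = v²r = (2.39)² × 9020 = 51523.1 km³/s².
Semi-major axis of the transfer orbit: a_t = (46500 + 9020)/2 = 27760 km.
At r₁ the circular-orbit speed is v₁ = √(μ/r₁) = 1.0526 km/s.
On the transfer ellipse at r₁, v² = μ(2/r − 1/a) gives v_a = √[μ(2/r₁ − 1/a_t)] = 0.60002 km/s.
First burn Δv₁ = |v_a − v₁| = 0.4526 km/s.
At r₂, v₂ = √(μ/r₂) = 2.3900 km/s.
Transfer-orbit speed at r₂: v_p = √[μ(2/r₂ − 1/a_t)] = 3.0932 km/s.
Second burn Δv₂ = |v₂ − v_p| = 0.7032 km/s.
Δv = Δv₁ + Δv₂ = 0.4526 + 0.7032 = 1.156 km/s.

Δv = 1160 m/s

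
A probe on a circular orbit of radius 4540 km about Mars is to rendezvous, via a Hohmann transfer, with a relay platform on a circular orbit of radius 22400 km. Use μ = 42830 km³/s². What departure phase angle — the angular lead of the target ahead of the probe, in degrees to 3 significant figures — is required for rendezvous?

The Hohmann ellipse has a_t = (r₁ + r₂)/2 = 13470 km.
Transfer time t = π√(a_t³/μ) = 23730 s.
Target angular speed ω₂ = √(μ/r₂³) = 6.173×10^-5 rad/s.
Angle swept by the target during transfer: ω₂·t = 1.465 rad = 83.94°.
The probe traverses 180° on the transfer ellipse, so the target must lead by 180° − 83.94° = 96.1°.

φ = 96.1°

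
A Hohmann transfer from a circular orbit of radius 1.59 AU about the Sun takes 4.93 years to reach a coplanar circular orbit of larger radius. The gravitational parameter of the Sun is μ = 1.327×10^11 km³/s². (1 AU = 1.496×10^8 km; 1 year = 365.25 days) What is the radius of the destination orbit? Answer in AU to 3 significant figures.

r₂ = 7.61 AU

In km: r₁ = 1.59 × 1.496×10^8 = 2.37864×10^8 km.
Transfer time t = 4.93 years × 365.25 × 86400 s = 1.55578968×10^8 s, and t = π√(a_t³/μ).
So a_t = (μ t²/π²)^(1/3) = (1.327×10^11 × (1.55578968×10^8)² / π²)^(1/3) = 6.8785×10^8 km.
Since a_t = (r₁ + r₂)/2, r₂ = 2a_t − r₁ = 2×6.8785×10^8 − 2.37864×10^8 = 1.137836×10^9 km.
In AU: r₂ = 1.137836×10^9 / 1.496×10^8 = 7.61 AU.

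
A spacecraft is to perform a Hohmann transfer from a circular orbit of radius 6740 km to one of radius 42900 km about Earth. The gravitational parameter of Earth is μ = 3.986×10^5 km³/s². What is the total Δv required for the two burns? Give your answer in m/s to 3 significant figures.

Δv = 3880 m/s

Semi-major axis of the transfer orbit: a_t = (6740 + 42900)/2 = 24820 km.
At r₁ the circular-orbit speed is v₁ = √(μ/r₁) = 7.690 km/s.
Transfer-orbit speed at r₁ (v² = μ(2/r − 1/a)): v_p = √[μ(2/r₁ − 1/a_t)] = 10.11 km/s.
First burn Δv₁ = |v_p − v₁| = 2.420 km/s.
Circular speed at r₂: v₂ = √(μ/r₂) = 3.048 km/s.
Transfer-orbit speed at r₂: v_a = √[μ(2/r₂ − 1/a_t)] = 1.588 km/s.
Second burn Δv₂ = |v₂ − v_a| = 1.460 km/s.
Total Δv = Δv₁ + Δv₂ = 3.880 km/s.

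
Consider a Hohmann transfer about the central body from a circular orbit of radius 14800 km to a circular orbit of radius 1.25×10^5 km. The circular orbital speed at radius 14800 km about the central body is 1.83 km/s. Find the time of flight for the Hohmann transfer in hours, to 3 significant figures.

t = 72.4 hours

From the circular-orbit relation v² = μ/r at r = 14800 km: μ = v²r = (1.83)² × 14800 = 49563.7 km³/s².
Semi-major axis of the transfer orbit: a_t = (14800 + 1.250×10^5)/2 = 69900 km.
Transfer time t = π√(a_t³/μ) = π√((69900)³ / 49563.7) = 2.608×10^5 s.
Converting: 2.608×10^5 s ÷ 3600 s/hour = 72.4 hours.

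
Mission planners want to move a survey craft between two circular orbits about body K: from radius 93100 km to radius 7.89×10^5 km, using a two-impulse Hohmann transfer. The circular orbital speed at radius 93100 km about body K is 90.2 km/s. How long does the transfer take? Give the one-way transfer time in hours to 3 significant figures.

From the circular-orbit relation v² = μ/r at r = 93100 km: μ = v²r = (90.2)² × 93100 = 7.57465×10^8 km³/s².
Semi-major axis of the transfer orbit: a_t = (93100 + 7.890×10^5)/2 = 4.4105×10^5 km.
Half the transfer-orbit period gives t = π√(a_t³/μ) = 33430 s.
Converting: 33430 s ÷ 3600 s/hour = 9.29 hours.

t = 9.29 hours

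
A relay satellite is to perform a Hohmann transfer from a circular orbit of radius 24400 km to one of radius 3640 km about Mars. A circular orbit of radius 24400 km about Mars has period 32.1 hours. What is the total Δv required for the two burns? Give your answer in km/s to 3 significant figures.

From Kepler's third law T² = 4π²r³/μ at r = 24400 km, T = 32.1 hours = 32.1 × 3600 s = 1.1556×10^5 s: μ = 4π²r³/T² = 42945.2 km³/s².
The Hohmann ellipse has a_t = (r₁ + r₂)/2 = 14020 km.
At r₁ the circular-orbit speed is v₁ = √(μ/r₁) = 1.32667 km/s.
On the transfer ellipse at r₁, vis-viva equation gives v_a = √[μ(2/r₁ − 1/a_t)] = 0.675988 km/s.
First burn Δv₁ = |v_a − v₁| = 0.65068 km/s.
Circular speed at r₂: v₂ = √(μ/r₂) = 3.4348 km/s.
Transfer-orbit speed at r₂: v_p = √[μ(2/r₂ − 1/a_t)] = 4.5313 km/s.
Second burn Δv₂ = |v₂ − v_p| = 1.0965 km/s.
Δv = Δv₁ + Δv₂ = 0.65068 + 1.0965 = 1.747 km/s.

Δv = 1.75 km/s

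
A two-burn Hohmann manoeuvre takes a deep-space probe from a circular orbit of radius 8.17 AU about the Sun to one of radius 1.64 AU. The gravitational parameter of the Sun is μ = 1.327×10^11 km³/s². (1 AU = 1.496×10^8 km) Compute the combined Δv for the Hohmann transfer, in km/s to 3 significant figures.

In km: r₁ = 8.17 × 1.496×10^8 = 1.222232×10^9 km; r₂ = 1.64 × 1.496×10^8 = 2.45344×10^8 km.
Transfer-ellipse semi-major axis a_t = (r₁ + r₂)/2 = (1.222232×10^9 + 2.45344×10^8)/2 = 7.33788×10^8 km.
At r₁ the circular-orbit speed is v₁ = √(μ/r₁) = 10.42 km/s.
On the transfer ellipse at r₁, vis-viva gives v_a = √[μ(2/r₁ − 1/a_t)] = 6.025 km/s.
First burn Δv₁ = |v_a − v₁| = 4.395 km/s.
Circular speed at r₂: v₂ = √(μ/r₂) = 23.257 km/s.
Transfer-orbit speed at r₂: v_p = √[μ(2/r₂ − 1/a_t)] = 30.015 km/s.
Second burn Δv₂ = |v₂ − v_p| = 6.758 km/s.
Total Δv = Δv₁ + Δv₂ = 11.15 km/s.

Δv = 11.2 km/s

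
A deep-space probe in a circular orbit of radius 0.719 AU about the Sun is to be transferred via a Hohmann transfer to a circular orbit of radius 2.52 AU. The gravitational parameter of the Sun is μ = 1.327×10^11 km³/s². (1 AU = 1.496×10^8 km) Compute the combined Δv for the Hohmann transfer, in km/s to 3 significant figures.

In km: r₁ = 0.719 × 1.496×10^8 = 1.075624×10^8 km; r₂ = 2.52 × 1.496×10^8 = 3.76992×10^8 km.
Semi-major axis of the transfer orbit: a_t = (1.075624×10^8 + 3.76992×10^8)/2 = 2.422772×10^8 km.
Circular speed at r₁: v₁ = √(μ/r₁) = √(1.327×10^11/1.075624×10^8) = 35.12 km/s.
On the transfer ellipse at r₁, vis-viva gives v_p = √[μ(2/r₁ − 1/a_t)] = 43.81 km/s.
First burn Δv₁ = |v_p − v₁| = 8.690 km/s.
At r₂, v₂ = √(μ/r₂) = 18.762 km/s.
Transfer-orbit speed at r₂: v_a = √[μ(2/r₂ − 1/a_t)] = 12.501 km/s.
Second burn Δv₂ = |v₂ − v_a| = 6.261 km/s.
Δv = Δv₁ + Δv₂ = 8.690 + 6.261 = 14.95 km/s.

Δv = 15.0 km/s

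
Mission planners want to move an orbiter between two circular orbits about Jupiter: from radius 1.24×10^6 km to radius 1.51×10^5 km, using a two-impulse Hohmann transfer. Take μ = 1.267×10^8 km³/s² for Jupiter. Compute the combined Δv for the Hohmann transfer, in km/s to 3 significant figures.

Δv = 15.1 km/s

The Hohmann ellipse has a_t = (r₁ + r₂)/2 = 6.955×10^5 km.
Circular speed at r₁: v₁ = √(μ/r₁) = √(1.267×10^8/1.240×10^6) = 10.108 km/s.
On the transfer ellipse at r₁, vis-viva gives v_a = √[μ(2/r₁ − 1/a_t)] = 4.7100 km/s.
First burn Δv₁ = |v_a − v₁| = 5.398 km/s.
At r₂, v₂ = √(μ/r₂) = 28.967 km/s.
Transfer-orbit speed at r₂: v_p = √[μ(2/r₂ − 1/a_t)] = 38.678 km/s.
Second burn Δv₂ = |v₂ − v_p| = 9.711 km/s.
Δv = Δv₁ + Δv₂ = 5.398 + 9.711 = 15.11 km/s.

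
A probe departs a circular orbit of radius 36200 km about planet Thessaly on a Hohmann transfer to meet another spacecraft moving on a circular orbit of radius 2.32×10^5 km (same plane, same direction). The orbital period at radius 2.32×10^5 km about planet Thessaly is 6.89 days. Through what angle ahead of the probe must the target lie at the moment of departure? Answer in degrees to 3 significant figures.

From Kepler's third law T² = 4π²r³/μ at r = 2.32×10^5 km, T = 6.89 days = 6.89 × 86400 s = 5.95296×10^5 s: μ = 4π²r³/T² = 1.39110×10^6 km³/s².
The Hohmann ellipse has a_t = (r₁ + r₂)/2 = 1.341×10^5 km.
The half-period of the transfer ellipse is t = π√(a_t³/μ) = 1.3080×10^5 s.
Target angular speed ω₂ = √(μ/r₂³) = 1.0555×10^-5 rad/s.
Angle swept by the target during transfer: ω₂·t = 1.3806 rad = 79.10°.
The probe traverses 180° on the transfer ellipse, so the target must lead by 180° − 79.10° = 101°.

φ = 101°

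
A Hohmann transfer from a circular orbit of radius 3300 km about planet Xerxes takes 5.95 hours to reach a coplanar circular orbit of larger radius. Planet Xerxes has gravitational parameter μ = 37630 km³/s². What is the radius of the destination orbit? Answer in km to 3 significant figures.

r₂ = 20800 km

Transfer time t = 5.95 hours = 21420 s, and t = π√(a_t³/μ).
So a_t = (μ t²/π²)^(1/3) = (37630 × (21420)² / π²)^(1/3) = 12049 km.
Since a_t = (r₁ + r₂)/2, r₂ = 2a_t − r₁ = 2×12049 − 3300 = 20798 km.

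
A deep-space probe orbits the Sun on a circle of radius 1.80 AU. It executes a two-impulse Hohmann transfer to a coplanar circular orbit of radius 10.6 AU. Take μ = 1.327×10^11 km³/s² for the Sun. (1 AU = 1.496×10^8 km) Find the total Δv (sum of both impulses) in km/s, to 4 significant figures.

Δv = 11.05 km/s

In km: r₁ = 1.80 × 1.496×10^8 = 2.6928×10^8 km; r₂ = 10.6 × 1.496×10^8 = 1.58576×10^9 km.
Semi-major axis of the transfer orbit: a_t = (2.6928×10^8 + 1.58576×10^9)/2 = 9.2752×10^8 km.
Circular speed at r₁: v₁ = √(μ/r₁) = √(1.327×10^11/2.6928×10^8) = 22.199 km/s.
On the transfer ellipse at r₁, vis-viva gives v_p = √[μ(2/r₁ − 1/a_t)] = 29.026 km/s.
First burn Δv₁ = |v_p − v₁| = 6.827 km/s.
At r₂, v₂ = √(μ/r₂) = 9.148 km/s.
Transfer-orbit speed at r₂: v_a = √[μ(2/r₂ − 1/a_t)] = 4.929 km/s.
Second burn Δv₂ = |v₂ − v_a| = 4.219 km/s.
Δv = Δv₁ + Δv₂ = 6.827 + 4.219 = 11.05 km/s.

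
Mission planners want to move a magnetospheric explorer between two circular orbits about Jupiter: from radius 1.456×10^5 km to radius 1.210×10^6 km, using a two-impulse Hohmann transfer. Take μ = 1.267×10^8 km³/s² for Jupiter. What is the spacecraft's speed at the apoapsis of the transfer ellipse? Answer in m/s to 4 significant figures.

v = 4743 m/s

The Hohmann ellipse has a_t = (r₁ + r₂)/2 = 6.778×10^5 km.
The apoapsis of the transfer ellipse is at r = 1.210×10^6 km.
Applying v² = μ(2/r − 1/a_t): v = 4.743 km/s.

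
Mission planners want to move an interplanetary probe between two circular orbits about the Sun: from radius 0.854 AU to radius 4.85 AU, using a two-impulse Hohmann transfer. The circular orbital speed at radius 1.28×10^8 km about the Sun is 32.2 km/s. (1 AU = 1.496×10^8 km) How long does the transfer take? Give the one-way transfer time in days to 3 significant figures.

From the circular-orbit relation v² = μ/r at r = 1.28×10^8 km: μ = v²r = (32.2)² × 1.28×10^8 = 1.32716×10^11 km³/s².
In km: r₁ = 0.854 × 1.496×10^8 = 1.277584×10^8 km; r₂ = 4.85 × 1.496×10^8 = 7.2556×10^8 km.
The Hohmann ellipse has a_t = (r₁ + r₂)/2 = 4.266592×10^8 km.
Half the transfer-orbit period gives t = π√(a_t³/μ) = 7.600×10^7 s.
Converting: 7.600×10^7 s ÷ 86400 s/day = 880 days.

t = 880 days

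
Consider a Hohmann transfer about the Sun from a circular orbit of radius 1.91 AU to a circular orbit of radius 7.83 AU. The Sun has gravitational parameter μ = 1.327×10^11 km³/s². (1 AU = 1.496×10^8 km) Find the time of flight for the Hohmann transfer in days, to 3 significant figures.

In km: r₁ = 1.91 × 1.496×10^8 = 2.85736×10^8 km; r₂ = 7.83 × 1.496×10^8 = 1.171368×10^9 km.
Semi-major axis of the transfer orbit: a_t = (2.85736×10^8 + 1.171368×10^9)/2 = 7.28552×10^8 km.
Half the transfer-orbit period gives t = π√(a_t³/μ) = 1.696×10^8 s.
Converting: 1.696×10^8 s ÷ 86400 s/day = 1960 days.

t = 1960 days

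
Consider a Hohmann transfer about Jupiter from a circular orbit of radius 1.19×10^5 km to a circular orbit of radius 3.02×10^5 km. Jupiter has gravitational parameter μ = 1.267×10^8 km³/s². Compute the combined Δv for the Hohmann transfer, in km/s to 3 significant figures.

Δv = 11.5 km/s

Transfer-ellipse semi-major axis a_t = (r₁ + r₂)/2 = (1.190×10^5 + 3.020×10^5)/2 = 2.105×10^5 km.
At r₁ the circular-orbit speed is v₁ = √(μ/r₁) = 32.6298 km/s.
Transfer-orbit speed at r₁ (vis-viva): v_p = √[μ(2/r₁ − 1/a_t)] = 39.0834 km/s.
First burn Δv₁ = |v_p − v₁| = 6.454 km/s.
Circular speed at r₂: v₂ = √(μ/r₂) = 20.4826 km/s.
Transfer-orbit speed at r₂: v_a = √[μ(2/r₂ − 1/a_t)] = 15.4004 km/s.
Second burn Δv₂ = |v₂ − v_a| = 5.082 km/s.
Δv = Δv₁ + Δv₂ = 6.454 + 5.082 = 11.54 km/s.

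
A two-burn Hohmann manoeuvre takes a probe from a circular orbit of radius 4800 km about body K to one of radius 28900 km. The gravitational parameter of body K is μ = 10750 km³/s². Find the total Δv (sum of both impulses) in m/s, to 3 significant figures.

Δv = 748 m/s

Semi-major axis of the transfer orbit: a_t = (4800 + 28900)/2 = 16850 km.
Circular speed at r₁: v₁ = √(μ/r₁) = √(10750/4800) = 1.49652 km/s.
Transfer-orbit speed at r₁ (vis-viva): v_p = √[μ(2/r₁ − 1/a_t)] = 1.95989 km/s.
First burn Δv₁ = |v_p − v₁| = 0.463370 km/s.
Circular speed at r₂: v₂ = √(μ/r₂) = 0.6098953 km/s.
Transfer-orbit speed at r₂: v_a = √[μ(2/r₂ − 1/a_t)] = 0.3255187 km/s.
Second burn Δv₂ = |v₂ − v_a| = 0.284377 km/s.
Δv = Δv₁ + Δv₂ = 0.463370 + 0.284377 = 0.7477 km/s.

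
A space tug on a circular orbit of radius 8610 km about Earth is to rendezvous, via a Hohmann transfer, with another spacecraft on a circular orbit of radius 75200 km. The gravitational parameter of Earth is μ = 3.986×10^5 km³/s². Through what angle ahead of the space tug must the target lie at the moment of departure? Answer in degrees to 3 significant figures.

φ = 105°

The Hohmann ellipse has a_t = (r₁ + r₂)/2 = 41905 km.
Transfer time t = π√(a_t³/μ) = 42685 s.
Target angular speed ω₂ = √(μ/r₂³) = 3.0616×10^-5 rad/s.
Angle swept by the target during transfer: ω₂·t = 1.30684 rad = 74.88°.
Arrival is 180° from departure on the ellipse, so φ = 180° − 74.88° = 105°.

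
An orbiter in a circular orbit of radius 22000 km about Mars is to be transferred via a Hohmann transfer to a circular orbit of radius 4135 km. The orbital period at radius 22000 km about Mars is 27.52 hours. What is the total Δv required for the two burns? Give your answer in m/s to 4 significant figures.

From Kepler's third law T² = 4π²r³/μ at r = 22000 km, T = 27.52 hours = 27.52 × 3600 s = 99072 s: μ = 4π²r³/T² = 42827.8 km³/s².
Semi-major axis of the transfer orbit: a_t = (22000 + 4135)/2 = 13067.5 km.
Circular speed at r₁: v₁ = √(μ/r₁) = √(42827.8/22000) = 1.39525 km/s.
Transfer-orbit speed at r₁ (vis-viva equation): v_a = √[μ(2/r₁ − 1/a_t)] = 0.784862 km/s.
First burn Δv₁ = |v_a − v₁| = 0.6104 km/s.
At r₂, v₂ = √(μ/r₂) = 3.2183 km/s.
Transfer-orbit speed at r₂: v_p = √[μ(2/r₂ − 1/a_t)] = 4.1758 km/s.
Second burn Δv₂ = |v₂ − v_p| = 0.9575 km/s.
Total Δv = Δv₁ + Δv₂ = 1.568 km/s.

Δv = 1568 m/s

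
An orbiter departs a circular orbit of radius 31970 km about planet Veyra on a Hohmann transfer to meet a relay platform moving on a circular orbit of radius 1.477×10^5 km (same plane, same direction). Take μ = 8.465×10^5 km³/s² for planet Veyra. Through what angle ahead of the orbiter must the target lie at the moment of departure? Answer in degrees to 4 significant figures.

The Hohmann ellipse has a_t = (r₁ + r₂)/2 = 89835 km.
Transfer time t = π√(a_t³/μ) = 91940 s.
The target's mean motion on its circular orbit is ω₂ = √(μ/r₂³) = 1.6208×10^-5 rad/s.
Angle swept by the target during transfer: ω₂·t = 1.4902 rad = 85.38°.
Arrival is 180° from departure on the ellipse, so φ = 180° − 85.38° = 94.62°.

φ = 94.62°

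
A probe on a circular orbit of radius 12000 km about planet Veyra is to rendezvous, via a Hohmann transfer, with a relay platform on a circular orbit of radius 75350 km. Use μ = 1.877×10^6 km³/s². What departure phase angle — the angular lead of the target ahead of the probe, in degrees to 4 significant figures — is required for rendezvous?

The Hohmann ellipse has a_t = (r₁ + r₂)/2 = 43675 km.
Transfer time t = π√(a_t³/μ) = 20930 s.
Target angular speed ω₂ = √(μ/r₂³) = 6.624×10^-5 rad/s.
Angle swept by the target during transfer: ω₂·t = 1.3864 rad = 79.43°.
The probe traverses 180° on the transfer ellipse, so the target must lead by 180° − 79.43° = 100.6°.

φ = 100.6°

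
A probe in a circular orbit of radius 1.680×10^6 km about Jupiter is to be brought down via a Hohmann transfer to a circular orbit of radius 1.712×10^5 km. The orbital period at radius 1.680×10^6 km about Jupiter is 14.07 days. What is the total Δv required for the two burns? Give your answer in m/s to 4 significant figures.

From Kepler's third law T² = 4π²r³/μ at r = 1.680×10^6 km, T = 14.07 days = 14.07 × 86400 s = 1.215648×10^6 s: μ = 4π²r³/T² = 1.26669×10^8 km³/s².
Semi-major axis of the transfer orbit: a_t = (1.680×10^6 + 1.712×10^5)/2 = 9.256×10^5 km.
At r₁ the circular-orbit speed is v₁ = √(μ/r₁) = 8.683 km/s.
On the transfer ellipse at r₁, vis-viva equation gives v_a = √[μ(2/r₁ − 1/a_t)] = 3.734 km/s.
First burn Δv₁ = |v_a − v₁| = 4.949 km/s.
Circular speed at r₂: v₂ = √(μ/r₂) = 27.201 km/s.
Transfer-orbit speed at r₂: v_p = √[μ(2/r₂ − 1/a_t)] = 36.646 km/s.
Second burn Δv₂ = |v₂ − v_p| = 9.445 km/s.
Total Δv = Δv₁ + Δv₂ = 14.39 km/s.

Δv = 14390 m/s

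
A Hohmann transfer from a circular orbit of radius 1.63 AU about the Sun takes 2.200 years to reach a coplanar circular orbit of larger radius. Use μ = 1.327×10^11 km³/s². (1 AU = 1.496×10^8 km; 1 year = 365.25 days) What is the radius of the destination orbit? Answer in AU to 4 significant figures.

In km: r₁ = 1.63 × 1.496×10^8 = 2.43848×10^8 km.
Transfer time t = 2.200 years × 365.25 × 86400 s = 6.942672×10^7 s, and t = π√(a_t³/μ).
So a_t = (μ t²/π²)^(1/3) = (1.327×10^11 × (6.942672×10^7)² / π²)^(1/3) = 4.0168×10^8 km.
Since a_t = (r₁ + r₂)/2, r₂ = 2a_t − r₁ = 2×4.0168×10^8 − 2.43848×10^8 = 5.59512×10^8 km.
In AU: r₂ = 5.59512×10^8 / 1.496×10^8 = 3.740 AU.

r₂ = 3.740 AU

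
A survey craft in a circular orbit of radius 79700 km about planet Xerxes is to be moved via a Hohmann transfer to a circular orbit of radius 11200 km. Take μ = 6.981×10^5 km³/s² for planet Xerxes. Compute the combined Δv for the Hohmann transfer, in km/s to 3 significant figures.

Δv = 4.05 km/s

Semi-major axis of the transfer orbit: a_t = (79700 + 11200)/2 = 45450 km.
At r₁ the circular-orbit speed is v₁ = √(μ/r₁) = 2.9596 km/s.
On the transfer ellipse at r₁, vis-viva gives v_a = √[μ(2/r₁ − 1/a_t)] = 1.4692 km/s.
First burn Δv₁ = |v_a − v₁| = 1.490 km/s.
At r₂, v₂ = √(μ/r₂) = 7.8950 km/s.
Transfer-orbit speed at r₂: v_p = √[μ(2/r₂ − 1/a_t)] = 10.455 km/s.
Second burn Δv₂ = |v₂ − v_p| = 2.560 km/s.
Δv = Δv₁ + Δv₂ = 1.490 + 2.560 = 4.050 km/s.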